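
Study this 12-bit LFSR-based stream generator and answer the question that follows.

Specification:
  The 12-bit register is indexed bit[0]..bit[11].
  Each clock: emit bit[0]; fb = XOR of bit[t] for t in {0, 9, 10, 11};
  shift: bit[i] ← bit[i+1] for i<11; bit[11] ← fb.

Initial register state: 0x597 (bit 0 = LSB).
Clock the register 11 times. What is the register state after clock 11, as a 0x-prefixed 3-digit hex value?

0x2F8

reg_0 = 0x597
clock 1: out=1, reg = 0x2CB
clock 2: out=1, reg = 0x165
clock 3: out=1, reg = 0x8B2
clock 4: out=0, reg = 0xC59
clock 5: out=1, reg = 0xE2C
clock 6: out=0, reg = 0xF16
clock 7: out=0, reg = 0xF8B
clock 8: out=1, reg = 0x7C5
clock 9: out=1, reg = 0xBE2
clock 10: out=0, reg = 0x5F1
clock 11: out=1, reg = 0x2F8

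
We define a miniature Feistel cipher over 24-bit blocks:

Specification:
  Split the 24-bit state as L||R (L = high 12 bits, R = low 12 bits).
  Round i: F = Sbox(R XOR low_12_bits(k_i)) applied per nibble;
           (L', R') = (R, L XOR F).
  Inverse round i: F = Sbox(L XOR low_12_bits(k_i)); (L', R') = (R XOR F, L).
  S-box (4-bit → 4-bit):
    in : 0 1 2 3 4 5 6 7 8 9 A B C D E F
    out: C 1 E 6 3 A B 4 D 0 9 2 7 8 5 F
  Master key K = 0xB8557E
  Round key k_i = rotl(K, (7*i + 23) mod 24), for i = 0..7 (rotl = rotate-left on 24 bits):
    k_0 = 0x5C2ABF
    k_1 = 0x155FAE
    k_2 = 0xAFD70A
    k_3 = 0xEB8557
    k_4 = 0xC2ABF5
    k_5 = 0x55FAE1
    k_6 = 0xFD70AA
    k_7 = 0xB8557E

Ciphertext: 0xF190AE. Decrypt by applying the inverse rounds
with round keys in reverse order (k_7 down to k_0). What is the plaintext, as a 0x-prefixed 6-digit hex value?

0x9E0674

s_0 = ciphertext = 0xF190AE
s_1 = InvRound(s_0, k_7) = 0x91AF19
s_2 = InvRound(s_1, k_6) = 0xF3591A
s_3 = InvRound(s_2, k_5) = 0x399F35
s_4 = InvRound(s_3, k_4) = 0x282399
s_5 = InvRound(s_4, k_3) = 0x713282
s_6 = InvRound(s_5, k_2) = 0xE92713
s_7 = InvRound(s_6, k_1) = 0x674E92
s_8 = InvRound(s_7, k_0) = 0x9E0674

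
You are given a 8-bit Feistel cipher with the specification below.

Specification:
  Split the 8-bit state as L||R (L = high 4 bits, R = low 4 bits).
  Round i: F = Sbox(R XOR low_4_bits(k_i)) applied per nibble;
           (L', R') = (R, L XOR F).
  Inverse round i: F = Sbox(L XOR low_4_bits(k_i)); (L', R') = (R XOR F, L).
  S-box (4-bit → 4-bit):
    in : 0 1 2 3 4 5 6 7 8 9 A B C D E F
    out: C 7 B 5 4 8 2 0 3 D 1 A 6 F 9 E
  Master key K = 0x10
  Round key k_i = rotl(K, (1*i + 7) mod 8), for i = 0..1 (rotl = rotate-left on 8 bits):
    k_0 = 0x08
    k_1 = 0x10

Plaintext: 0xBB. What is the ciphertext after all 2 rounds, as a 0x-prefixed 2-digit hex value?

0xE2

s_0 = plaintext = 0xBB
s_1 = Round(s_0, k_0) = 0xBE
s_2 = Round(s_1, k_1) = 0xE2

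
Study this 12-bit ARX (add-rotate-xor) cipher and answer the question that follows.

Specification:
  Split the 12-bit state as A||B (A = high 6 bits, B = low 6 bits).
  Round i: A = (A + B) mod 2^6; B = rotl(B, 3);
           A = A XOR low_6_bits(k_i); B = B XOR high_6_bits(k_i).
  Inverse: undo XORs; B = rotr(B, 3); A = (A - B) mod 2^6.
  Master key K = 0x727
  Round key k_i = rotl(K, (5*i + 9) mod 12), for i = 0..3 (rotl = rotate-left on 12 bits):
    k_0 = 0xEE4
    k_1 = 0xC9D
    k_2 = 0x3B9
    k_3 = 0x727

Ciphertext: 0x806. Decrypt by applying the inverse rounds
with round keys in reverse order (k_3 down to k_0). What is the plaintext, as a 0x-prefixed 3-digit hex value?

s_0 = ciphertext = 0x806
s_1 = InvRound(s_0, k_3) = 0xD13
s_2 = InvRound(s_1, k_2) = 0x8AB
s_3 = InvRound(s_2, k_1) = 0xD0B
s_4 = InvRound(s_3, k_0) = 0x286

0x286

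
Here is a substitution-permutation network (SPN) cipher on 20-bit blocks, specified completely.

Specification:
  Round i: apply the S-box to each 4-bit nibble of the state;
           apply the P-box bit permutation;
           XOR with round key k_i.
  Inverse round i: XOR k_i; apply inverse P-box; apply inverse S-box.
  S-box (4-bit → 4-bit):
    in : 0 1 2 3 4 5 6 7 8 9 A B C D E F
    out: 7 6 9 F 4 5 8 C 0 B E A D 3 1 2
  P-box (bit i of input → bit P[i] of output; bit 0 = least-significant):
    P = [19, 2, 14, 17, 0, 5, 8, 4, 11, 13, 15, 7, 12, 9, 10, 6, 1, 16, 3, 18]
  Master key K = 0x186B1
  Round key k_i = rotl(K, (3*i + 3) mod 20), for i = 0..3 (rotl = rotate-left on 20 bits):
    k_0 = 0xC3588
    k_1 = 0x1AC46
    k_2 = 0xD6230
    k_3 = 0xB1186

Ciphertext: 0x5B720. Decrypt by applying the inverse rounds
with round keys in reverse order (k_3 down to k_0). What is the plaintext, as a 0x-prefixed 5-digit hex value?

s_0 = ciphertext = 0x5B720
s_1 = InvRound(s_0, k_3) = 0x21AF9
s_2 = InvRound(s_1, k_2) = 0xA29EC
s_3 = InvRound(s_2, k_1) = 0x04712
s_4 = InvRound(s_3, k_0) = 0xCDB65

0xCDB65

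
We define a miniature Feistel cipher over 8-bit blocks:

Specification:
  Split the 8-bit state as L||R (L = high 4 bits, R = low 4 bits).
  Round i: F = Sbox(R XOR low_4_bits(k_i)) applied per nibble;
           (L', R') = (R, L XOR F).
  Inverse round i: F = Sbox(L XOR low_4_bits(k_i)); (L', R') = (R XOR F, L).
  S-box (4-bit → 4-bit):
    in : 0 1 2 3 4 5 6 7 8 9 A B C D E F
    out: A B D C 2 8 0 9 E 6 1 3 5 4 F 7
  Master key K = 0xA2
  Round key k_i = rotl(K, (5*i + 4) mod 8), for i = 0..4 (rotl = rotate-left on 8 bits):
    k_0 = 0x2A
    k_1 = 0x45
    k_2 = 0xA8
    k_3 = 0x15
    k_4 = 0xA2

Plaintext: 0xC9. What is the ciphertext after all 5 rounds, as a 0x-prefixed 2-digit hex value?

0xD1

s_0 = plaintext = 0xC9
s_1 = Round(s_0, k_0) = 0x90
s_2 = Round(s_1, k_1) = 0x01
s_3 = Round(s_2, k_2) = 0x16
s_4 = Round(s_3, k_3) = 0x6D
s_5 = Round(s_4, k_4) = 0xD1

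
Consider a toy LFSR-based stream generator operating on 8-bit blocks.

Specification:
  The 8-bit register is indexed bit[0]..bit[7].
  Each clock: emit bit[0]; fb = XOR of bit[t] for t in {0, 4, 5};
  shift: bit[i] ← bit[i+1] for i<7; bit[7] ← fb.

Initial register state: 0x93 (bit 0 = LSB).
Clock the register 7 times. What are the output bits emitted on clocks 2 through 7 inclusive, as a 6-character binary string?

reg_0 = 0x93
clock 1: out=1, reg = 0x49
clock 2: out=1, reg = 0xA4
clock 3: out=0, reg = 0xD2
clock 4: out=0, reg = 0xE9
clock 5: out=1, reg = 0x74
clock 6: out=0, reg = 0x3A
clock 7: out=0, reg = 0x1D

100100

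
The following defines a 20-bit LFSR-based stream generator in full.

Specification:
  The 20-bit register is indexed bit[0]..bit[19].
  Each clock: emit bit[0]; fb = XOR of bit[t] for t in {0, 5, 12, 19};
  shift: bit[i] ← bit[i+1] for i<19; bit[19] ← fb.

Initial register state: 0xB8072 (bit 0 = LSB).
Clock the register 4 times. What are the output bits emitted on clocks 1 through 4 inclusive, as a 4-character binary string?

0100

reg_0 = 0xB8072
clock 1: out=0, reg = 0x5C039
clock 2: out=1, reg = 0x2E01C
clock 3: out=0, reg = 0x1700E
clock 4: out=0, reg = 0x8B807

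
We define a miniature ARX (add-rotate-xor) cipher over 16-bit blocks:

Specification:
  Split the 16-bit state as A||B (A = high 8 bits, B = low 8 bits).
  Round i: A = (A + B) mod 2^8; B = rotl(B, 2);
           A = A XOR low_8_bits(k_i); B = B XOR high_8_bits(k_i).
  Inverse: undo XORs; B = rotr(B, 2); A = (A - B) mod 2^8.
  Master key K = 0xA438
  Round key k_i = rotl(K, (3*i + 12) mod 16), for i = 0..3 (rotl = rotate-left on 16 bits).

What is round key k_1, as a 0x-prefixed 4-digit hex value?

0x521C

K = 0xA438
k_0 = rotl(K, (3*0+12) mod 16) = rotl(K, 12) = 0x8A43
k_1 = rotl(K, (3*1+12) mod 16) = rotl(K, 15) = 0x521C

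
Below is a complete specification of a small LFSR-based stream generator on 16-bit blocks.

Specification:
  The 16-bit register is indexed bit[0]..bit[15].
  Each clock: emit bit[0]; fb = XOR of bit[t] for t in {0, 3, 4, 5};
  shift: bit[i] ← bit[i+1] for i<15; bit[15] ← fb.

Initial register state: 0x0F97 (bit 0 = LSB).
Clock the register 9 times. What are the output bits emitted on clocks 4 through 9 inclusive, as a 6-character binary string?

010011

reg_0 = 0x0F97
clock 1: out=1, reg = 0x07CB
clock 2: out=1, reg = 0x03E5
clock 3: out=1, reg = 0x01F2
clock 4: out=0, reg = 0x00F9
clock 5: out=1, reg = 0x007C
clock 6: out=0, reg = 0x803E
clock 7: out=0, reg = 0xC01F
clock 8: out=1, reg = 0xE00F
clock 9: out=1, reg = 0x7007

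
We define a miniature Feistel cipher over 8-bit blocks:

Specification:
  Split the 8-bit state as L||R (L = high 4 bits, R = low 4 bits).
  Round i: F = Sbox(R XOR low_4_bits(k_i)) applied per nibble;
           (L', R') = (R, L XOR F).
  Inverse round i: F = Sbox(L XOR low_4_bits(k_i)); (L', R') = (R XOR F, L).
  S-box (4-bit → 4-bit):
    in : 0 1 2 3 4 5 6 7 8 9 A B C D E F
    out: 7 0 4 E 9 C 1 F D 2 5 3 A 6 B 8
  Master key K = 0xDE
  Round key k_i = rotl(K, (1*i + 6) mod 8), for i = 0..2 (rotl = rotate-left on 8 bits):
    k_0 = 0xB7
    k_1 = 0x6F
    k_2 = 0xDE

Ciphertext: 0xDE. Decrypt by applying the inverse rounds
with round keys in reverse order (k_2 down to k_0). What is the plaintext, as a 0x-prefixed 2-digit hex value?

0x45

s_0 = ciphertext = 0xDE
s_1 = InvRound(s_0, k_2) = 0x0D
s_2 = InvRound(s_1, k_1) = 0x50
s_3 = InvRound(s_2, k_0) = 0x45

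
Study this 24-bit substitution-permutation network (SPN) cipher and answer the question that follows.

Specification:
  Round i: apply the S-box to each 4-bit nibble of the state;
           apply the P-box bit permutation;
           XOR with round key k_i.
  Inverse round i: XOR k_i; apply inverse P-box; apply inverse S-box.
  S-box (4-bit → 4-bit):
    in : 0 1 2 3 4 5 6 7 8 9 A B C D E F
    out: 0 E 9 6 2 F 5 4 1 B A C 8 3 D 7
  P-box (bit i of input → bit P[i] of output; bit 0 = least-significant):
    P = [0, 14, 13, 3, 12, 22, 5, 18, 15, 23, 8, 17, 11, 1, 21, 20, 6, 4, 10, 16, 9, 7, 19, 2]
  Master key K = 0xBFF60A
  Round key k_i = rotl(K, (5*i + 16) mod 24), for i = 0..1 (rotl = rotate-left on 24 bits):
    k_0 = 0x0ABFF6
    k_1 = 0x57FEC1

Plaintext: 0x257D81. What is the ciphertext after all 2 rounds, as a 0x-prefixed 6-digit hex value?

s_0 = plaintext = 0x257D81
s_1 = Round(s_0, k_0) = 0xAB49AA
s_2 = Round(s_1, k_1) = 0x903A4F

0x903A4F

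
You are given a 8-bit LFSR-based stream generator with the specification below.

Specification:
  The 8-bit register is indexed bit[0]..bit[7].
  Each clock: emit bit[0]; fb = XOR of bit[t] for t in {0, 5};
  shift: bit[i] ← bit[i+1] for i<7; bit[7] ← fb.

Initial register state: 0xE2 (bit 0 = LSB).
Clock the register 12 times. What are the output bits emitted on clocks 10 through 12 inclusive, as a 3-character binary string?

011

reg_0 = 0xE2
clock 1: out=0, reg = 0xF1
clock 2: out=1, reg = 0x78
clock 3: out=0, reg = 0xBC
clock 4: out=0, reg = 0xDE
clock 5: out=0, reg = 0x6F
clock 6: out=1, reg = 0x37
clock 7: out=1, reg = 0x1B
clock 8: out=1, reg = 0x8D
clock 9: out=1, reg = 0xC6
clock 10: out=0, reg = 0x63
clock 11: out=1, reg = 0x31
clock 12: out=1, reg = 0x18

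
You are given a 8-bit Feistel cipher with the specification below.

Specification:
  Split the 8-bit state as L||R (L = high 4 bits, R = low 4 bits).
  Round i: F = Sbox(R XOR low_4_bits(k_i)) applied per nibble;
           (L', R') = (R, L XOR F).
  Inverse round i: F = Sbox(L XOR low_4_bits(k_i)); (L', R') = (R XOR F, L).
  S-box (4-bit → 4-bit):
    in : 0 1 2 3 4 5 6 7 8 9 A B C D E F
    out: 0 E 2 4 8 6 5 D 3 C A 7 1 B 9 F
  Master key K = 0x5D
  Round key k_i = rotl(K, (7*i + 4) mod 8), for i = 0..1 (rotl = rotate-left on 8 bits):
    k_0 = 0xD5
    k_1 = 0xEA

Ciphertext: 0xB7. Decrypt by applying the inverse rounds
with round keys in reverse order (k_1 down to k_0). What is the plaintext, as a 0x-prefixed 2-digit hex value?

s_0 = ciphertext = 0xB7
s_1 = InvRound(s_0, k_1) = 0x9B
s_2 = InvRound(s_1, k_0) = 0xA9

0xA9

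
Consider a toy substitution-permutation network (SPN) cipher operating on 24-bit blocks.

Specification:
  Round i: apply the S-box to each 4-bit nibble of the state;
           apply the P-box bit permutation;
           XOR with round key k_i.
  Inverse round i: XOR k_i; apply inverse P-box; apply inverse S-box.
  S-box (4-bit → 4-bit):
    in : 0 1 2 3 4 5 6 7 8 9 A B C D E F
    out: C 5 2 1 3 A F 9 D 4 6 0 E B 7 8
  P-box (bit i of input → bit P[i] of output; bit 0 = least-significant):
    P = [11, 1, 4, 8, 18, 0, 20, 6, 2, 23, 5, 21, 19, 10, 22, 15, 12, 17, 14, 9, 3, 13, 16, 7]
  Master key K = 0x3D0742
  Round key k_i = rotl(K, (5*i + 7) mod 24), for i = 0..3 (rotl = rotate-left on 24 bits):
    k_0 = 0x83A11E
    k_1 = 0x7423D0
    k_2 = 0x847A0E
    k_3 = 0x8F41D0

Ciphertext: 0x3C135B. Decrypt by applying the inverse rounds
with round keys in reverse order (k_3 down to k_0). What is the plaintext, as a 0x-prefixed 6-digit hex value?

0x147DFB

s_0 = ciphertext = 0x3C135B
s_1 = InvRound(s_0, k_3) = 0x86B5A2
s_2 = InvRound(s_1, k_2) = 0x7C51B7
s_3 = InvRound(s_2, k_1) = 0x283152
s_4 = InvRound(s_3, k_0) = 0x147DFB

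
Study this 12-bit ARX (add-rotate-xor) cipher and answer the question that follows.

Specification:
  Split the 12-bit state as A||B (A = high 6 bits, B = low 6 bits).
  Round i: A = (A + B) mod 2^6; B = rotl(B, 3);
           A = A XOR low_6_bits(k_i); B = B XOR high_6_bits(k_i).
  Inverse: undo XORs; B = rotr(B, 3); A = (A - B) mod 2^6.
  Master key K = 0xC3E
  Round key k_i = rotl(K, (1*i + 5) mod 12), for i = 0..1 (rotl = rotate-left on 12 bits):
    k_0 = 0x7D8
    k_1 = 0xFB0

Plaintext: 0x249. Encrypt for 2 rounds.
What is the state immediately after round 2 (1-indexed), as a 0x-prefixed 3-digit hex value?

0x40C

s_0 = plaintext = 0x249
s_1 = Round(s_0, k_0) = 0x296
s_2 = Round(s_1, k_1) = 0x40C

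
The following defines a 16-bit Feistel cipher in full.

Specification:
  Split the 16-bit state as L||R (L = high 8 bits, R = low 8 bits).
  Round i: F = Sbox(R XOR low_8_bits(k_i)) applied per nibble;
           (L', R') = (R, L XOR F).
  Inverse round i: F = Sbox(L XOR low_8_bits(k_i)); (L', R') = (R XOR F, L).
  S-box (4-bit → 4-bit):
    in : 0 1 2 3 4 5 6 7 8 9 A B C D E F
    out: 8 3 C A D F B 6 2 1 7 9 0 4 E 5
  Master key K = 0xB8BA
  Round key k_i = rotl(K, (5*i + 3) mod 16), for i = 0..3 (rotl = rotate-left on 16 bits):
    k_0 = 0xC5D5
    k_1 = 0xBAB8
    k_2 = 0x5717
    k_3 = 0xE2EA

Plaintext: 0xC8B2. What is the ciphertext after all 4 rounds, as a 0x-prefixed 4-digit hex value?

0x005E

s_0 = plaintext = 0xC8B2
s_1 = Round(s_0, k_0) = 0xB27E
s_2 = Round(s_1, k_1) = 0x7EB9
s_3 = Round(s_2, k_2) = 0xB900
s_4 = Round(s_3, k_3) = 0x005E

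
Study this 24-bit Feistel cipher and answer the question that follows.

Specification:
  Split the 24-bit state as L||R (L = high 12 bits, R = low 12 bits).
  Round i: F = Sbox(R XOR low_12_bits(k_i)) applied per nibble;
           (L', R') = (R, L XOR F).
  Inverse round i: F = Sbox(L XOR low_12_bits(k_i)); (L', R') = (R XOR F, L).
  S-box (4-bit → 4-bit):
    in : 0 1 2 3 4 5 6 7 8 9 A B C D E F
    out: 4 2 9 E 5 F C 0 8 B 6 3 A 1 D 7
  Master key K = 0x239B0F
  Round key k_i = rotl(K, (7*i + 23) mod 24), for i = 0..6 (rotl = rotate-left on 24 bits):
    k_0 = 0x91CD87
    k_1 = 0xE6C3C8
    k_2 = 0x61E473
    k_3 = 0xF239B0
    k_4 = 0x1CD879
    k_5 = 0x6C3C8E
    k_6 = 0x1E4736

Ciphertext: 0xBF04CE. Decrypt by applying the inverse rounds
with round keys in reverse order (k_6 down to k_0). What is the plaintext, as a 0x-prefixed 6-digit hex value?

s_0 = ciphertext = 0xBF04CE
s_1 = InvRound(s_0, k_6) = 0xE62BF0
s_2 = InvRound(s_1, k_5) = 0x22AE62
s_3 = InvRound(s_2, k_4) = 0x89C22A
s_4 = InvRound(s_3, k_3) = 0x0B089C
s_5 = InvRound(s_4, k_2) = 0xD320B0
s_6 = InvRound(s_5, k_1) = 0xDC6D32
s_7 = InvRound(s_6, k_0) = 0x960DC6

0x960DC6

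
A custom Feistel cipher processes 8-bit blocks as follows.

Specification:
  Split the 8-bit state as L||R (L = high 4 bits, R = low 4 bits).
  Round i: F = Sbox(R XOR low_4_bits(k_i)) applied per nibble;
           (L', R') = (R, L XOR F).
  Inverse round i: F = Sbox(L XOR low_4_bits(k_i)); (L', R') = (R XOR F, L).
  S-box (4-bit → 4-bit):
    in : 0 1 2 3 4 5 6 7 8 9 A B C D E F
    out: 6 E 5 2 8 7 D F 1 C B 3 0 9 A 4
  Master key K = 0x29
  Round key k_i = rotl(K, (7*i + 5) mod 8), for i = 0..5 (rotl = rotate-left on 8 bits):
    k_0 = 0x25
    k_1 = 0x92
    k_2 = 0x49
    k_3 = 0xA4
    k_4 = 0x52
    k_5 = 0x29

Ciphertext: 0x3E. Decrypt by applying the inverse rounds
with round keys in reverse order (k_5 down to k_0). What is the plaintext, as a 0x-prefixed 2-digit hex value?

0xFB

s_0 = ciphertext = 0x3E
s_1 = InvRound(s_0, k_5) = 0x53
s_2 = InvRound(s_1, k_4) = 0xC5
s_3 = InvRound(s_2, k_3) = 0x4C
s_4 = InvRound(s_3, k_2) = 0x54
s_5 = InvRound(s_4, k_1) = 0xB5
s_6 = InvRound(s_5, k_0) = 0xFB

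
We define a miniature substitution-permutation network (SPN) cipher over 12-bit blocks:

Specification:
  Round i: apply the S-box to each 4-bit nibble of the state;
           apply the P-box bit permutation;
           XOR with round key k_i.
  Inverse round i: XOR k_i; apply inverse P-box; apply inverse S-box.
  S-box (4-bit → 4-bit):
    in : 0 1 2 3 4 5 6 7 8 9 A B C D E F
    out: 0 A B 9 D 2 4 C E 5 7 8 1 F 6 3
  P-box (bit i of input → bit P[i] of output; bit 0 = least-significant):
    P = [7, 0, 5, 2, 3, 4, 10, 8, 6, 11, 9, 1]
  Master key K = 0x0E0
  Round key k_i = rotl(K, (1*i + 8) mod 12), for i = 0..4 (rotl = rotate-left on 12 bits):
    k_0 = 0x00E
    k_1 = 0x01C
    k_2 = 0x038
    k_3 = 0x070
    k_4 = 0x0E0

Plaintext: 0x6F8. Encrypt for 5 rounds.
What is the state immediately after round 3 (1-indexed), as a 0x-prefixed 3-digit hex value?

0x7E5

s_0 = plaintext = 0x6F8
s_1 = Round(s_0, k_0) = 0x233
s_2 = Round(s_1, k_1) = 0x9D2
s_3 = Round(s_2, k_2) = 0x7E5
s_4 = Round(s_3, k_3) = 0x663
s_5 = Round(s_4, k_4) = 0x664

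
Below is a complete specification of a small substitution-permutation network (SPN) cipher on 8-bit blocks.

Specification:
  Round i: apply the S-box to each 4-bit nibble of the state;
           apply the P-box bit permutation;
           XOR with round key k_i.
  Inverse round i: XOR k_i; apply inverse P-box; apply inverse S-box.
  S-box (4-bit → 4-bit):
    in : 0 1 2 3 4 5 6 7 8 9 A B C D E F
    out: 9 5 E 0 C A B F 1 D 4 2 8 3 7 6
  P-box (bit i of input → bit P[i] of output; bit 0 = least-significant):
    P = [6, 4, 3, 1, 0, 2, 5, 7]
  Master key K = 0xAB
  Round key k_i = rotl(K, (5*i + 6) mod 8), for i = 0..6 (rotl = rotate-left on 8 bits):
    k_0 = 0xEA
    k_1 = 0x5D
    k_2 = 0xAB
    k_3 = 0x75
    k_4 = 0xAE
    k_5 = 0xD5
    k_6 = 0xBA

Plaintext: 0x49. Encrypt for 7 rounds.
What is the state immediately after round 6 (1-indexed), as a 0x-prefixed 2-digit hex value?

s_0 = plaintext = 0x49
s_1 = Round(s_0, k_0) = 0x00
s_2 = Round(s_1, k_1) = 0x9E
s_3 = Round(s_2, k_2) = 0x52
s_4 = Round(s_3, k_3) = 0xEB
s_5 = Round(s_4, k_4) = 0x9B
s_6 = Round(s_5, k_5) = 0x64
s_7 = Round(s_6, k_6) = 0x35

0x64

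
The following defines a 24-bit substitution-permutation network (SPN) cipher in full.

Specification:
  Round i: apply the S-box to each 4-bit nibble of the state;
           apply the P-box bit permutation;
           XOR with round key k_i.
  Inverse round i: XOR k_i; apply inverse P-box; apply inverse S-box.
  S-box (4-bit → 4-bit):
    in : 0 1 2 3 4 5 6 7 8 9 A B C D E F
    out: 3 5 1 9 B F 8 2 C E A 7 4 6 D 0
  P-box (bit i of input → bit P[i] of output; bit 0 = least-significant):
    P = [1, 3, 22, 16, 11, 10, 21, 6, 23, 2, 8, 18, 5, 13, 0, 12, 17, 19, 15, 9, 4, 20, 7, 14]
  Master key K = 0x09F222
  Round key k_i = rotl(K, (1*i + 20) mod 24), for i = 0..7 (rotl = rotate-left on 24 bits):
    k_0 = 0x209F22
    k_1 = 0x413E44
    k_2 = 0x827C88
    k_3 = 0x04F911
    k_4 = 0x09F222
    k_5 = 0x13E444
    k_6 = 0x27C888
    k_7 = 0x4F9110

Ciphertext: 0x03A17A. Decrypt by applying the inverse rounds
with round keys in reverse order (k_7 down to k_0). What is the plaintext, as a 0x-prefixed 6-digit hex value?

0xAB961A

s_0 = ciphertext = 0x03A17A
s_1 = InvRound(s_0, k_7) = 0xF7466B
s_2 = InvRound(s_1, k_6) = 0xD81241
s_3 = InvRound(s_2, k_5) = 0x659078
s_4 = InvRound(s_3, k_4) = 0x3A768B
s_5 = InvRound(s_4, k_3) = 0xB5F8B0
s_6 = InvRound(s_5, k_2) = 0x0126DA
s_7 = InvRound(s_6, k_1) = 0x1F672B
s_8 = InvRound(s_7, k_0) = 0xAB961A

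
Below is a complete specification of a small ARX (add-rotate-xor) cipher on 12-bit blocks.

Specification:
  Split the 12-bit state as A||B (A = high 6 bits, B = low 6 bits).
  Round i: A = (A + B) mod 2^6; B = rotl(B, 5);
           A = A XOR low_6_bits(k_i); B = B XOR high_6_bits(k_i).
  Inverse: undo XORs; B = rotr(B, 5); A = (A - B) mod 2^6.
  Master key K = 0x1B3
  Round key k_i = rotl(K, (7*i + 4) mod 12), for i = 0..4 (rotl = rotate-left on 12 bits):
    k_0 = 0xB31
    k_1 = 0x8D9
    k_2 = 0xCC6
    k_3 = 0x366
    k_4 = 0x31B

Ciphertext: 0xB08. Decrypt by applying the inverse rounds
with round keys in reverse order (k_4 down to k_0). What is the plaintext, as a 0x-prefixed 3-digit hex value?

0xD98

s_0 = ciphertext = 0xB08
s_1 = InvRound(s_0, k_4) = 0xBC8
s_2 = InvRound(s_1, k_3) = 0xFCA
s_3 = InvRound(s_2, k_2) = 0x1B3
s_4 = InvRound(s_3, k_1) = 0xFE0
s_5 = InvRound(s_4, k_0) = 0xD98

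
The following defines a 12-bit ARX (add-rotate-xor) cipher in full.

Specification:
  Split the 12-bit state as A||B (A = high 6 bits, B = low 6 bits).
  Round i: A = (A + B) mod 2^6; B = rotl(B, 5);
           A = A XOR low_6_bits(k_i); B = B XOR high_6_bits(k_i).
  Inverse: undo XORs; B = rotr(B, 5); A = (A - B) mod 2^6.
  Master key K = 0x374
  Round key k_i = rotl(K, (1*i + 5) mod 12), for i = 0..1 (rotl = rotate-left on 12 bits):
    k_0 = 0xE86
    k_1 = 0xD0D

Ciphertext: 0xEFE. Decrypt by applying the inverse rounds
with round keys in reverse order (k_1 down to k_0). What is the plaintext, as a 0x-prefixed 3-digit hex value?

0x1DD

s_0 = ciphertext = 0xEFE
s_1 = InvRound(s_0, k_1) = 0x894
s_2 = InvRound(s_1, k_0) = 0x1DD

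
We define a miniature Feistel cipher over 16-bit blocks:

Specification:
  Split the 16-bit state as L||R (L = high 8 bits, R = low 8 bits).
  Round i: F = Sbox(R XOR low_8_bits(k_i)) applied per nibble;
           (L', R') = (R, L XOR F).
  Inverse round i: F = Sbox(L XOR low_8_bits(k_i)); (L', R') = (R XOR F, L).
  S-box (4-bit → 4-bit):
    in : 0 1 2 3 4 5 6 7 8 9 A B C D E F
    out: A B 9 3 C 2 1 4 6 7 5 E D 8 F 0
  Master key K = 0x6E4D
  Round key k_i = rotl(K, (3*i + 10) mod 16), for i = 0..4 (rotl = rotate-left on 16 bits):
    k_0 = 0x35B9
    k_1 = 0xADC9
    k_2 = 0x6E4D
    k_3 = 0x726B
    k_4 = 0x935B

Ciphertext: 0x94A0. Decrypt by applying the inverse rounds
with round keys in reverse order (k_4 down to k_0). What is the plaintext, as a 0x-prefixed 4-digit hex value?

0xBA72

s_0 = ciphertext = 0x94A0
s_1 = InvRound(s_0, k_4) = 0x7094
s_2 = InvRound(s_1, k_3) = 0x2A70
s_3 = InvRound(s_2, k_2) = 0x642A
s_4 = InvRound(s_3, k_1) = 0x7264
s_5 = InvRound(s_4, k_0) = 0xBA72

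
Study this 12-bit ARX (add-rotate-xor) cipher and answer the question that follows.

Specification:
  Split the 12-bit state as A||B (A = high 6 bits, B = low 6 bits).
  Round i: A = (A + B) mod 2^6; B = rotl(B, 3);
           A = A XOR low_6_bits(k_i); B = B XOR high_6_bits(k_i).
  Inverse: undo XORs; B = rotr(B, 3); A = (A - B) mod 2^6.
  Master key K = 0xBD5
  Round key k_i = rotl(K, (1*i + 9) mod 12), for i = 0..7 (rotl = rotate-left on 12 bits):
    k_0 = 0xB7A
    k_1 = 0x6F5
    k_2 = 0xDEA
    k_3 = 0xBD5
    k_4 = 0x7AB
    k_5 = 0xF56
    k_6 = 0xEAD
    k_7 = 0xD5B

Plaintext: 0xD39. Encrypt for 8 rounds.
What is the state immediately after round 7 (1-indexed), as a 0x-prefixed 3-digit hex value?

0xEF8

s_0 = plaintext = 0xD39
s_1 = Round(s_0, k_0) = 0x5E2
s_2 = Round(s_1, k_1) = 0x30F
s_3 = Round(s_2, k_2) = 0xC4E
s_4 = Round(s_3, k_3) = 0xA9E
s_5 = Round(s_4, k_4) = 0x8ED
s_6 = Round(s_5, k_5) = 0x190
s_7 = Round(s_6, k_6) = 0xEF8
s_8 = Round(s_7, k_7) = 0xA32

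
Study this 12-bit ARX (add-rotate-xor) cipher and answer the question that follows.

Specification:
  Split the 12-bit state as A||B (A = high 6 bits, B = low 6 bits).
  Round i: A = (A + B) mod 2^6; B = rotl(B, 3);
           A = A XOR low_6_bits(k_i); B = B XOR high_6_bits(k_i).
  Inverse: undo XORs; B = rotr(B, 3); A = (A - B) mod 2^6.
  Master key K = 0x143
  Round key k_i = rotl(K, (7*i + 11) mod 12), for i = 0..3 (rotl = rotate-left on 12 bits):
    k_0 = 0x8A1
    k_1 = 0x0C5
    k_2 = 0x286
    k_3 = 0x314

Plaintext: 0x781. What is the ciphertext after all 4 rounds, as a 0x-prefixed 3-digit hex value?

0xA4B

s_0 = plaintext = 0x781
s_1 = Round(s_0, k_0) = 0xFAA
s_2 = Round(s_1, k_1) = 0xB56
s_3 = Round(s_2, k_2) = 0x178
s_4 = Round(s_3, k_3) = 0xA4B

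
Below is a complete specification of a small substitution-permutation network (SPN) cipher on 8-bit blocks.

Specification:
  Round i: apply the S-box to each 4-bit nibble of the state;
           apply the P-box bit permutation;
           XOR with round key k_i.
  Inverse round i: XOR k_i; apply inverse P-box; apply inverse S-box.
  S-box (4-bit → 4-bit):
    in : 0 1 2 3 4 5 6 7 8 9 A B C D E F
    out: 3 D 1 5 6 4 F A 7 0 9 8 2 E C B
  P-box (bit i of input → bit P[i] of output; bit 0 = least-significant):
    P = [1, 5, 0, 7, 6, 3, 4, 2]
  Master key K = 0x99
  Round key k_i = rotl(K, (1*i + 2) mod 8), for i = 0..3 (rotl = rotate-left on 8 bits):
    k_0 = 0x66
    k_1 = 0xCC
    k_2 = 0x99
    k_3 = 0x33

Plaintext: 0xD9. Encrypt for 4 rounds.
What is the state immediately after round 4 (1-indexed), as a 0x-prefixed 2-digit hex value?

0x68

s_0 = plaintext = 0xD9
s_1 = Round(s_0, k_0) = 0x7A
s_2 = Round(s_1, k_1) = 0x42
s_3 = Round(s_2, k_2) = 0x83
s_4 = Round(s_3, k_3) = 0x68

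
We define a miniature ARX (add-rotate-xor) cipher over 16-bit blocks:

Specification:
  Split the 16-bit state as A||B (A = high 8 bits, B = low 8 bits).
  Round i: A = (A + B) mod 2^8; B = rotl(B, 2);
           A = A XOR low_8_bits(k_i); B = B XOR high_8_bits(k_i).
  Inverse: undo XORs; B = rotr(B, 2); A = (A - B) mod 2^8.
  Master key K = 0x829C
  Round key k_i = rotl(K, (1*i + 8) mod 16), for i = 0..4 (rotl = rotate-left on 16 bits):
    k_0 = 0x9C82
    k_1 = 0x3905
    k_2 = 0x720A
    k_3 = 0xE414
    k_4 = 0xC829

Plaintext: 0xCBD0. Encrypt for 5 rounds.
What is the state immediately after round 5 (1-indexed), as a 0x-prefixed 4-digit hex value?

s_0 = plaintext = 0xCBD0
s_1 = Round(s_0, k_0) = 0x19DF
s_2 = Round(s_1, k_1) = 0xFD46
s_3 = Round(s_2, k_2) = 0x496B
s_4 = Round(s_3, k_3) = 0xA049
s_5 = Round(s_4, k_4) = 0xC0ED

0xC0ED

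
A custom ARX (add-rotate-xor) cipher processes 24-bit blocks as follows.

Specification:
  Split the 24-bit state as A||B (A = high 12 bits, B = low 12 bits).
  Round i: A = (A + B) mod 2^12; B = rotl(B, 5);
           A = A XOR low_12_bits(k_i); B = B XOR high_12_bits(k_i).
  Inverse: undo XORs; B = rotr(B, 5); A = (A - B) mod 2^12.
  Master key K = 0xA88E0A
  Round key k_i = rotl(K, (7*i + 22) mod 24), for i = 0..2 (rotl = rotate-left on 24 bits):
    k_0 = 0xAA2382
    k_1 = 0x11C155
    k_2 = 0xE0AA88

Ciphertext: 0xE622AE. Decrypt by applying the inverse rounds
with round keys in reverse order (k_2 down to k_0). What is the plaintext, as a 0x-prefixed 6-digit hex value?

0x806CB1

s_0 = ciphertext = 0xE622AE
s_1 = InvRound(s_0, k_2) = 0x285265
s_2 = InvRound(s_1, k_1) = 0x735C9B
s_3 = InvRound(s_2, k_0) = 0x806CB1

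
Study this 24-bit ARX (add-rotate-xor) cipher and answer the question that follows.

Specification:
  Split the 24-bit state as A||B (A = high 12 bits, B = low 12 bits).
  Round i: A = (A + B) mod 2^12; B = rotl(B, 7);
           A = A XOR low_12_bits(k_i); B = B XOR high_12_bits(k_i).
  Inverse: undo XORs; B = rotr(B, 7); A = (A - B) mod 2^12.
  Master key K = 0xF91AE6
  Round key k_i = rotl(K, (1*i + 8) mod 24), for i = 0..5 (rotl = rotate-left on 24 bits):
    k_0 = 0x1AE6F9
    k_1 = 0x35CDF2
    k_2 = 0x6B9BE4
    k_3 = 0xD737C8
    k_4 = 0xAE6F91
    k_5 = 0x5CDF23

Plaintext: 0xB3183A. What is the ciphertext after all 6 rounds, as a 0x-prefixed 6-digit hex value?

s_0 = plaintext = 0xB3183A
s_1 = Round(s_0, k_0) = 0x592CEF
s_2 = Round(s_1, k_1) = 0xF734BB
s_3 = Round(s_2, k_2) = 0xFCAB1C
s_4 = Round(s_3, k_3) = 0xD2E32B
s_5 = Round(s_4, k_4) = 0xFC8F7F
s_6 = Round(s_5, k_5) = 0x064A36

0x064A36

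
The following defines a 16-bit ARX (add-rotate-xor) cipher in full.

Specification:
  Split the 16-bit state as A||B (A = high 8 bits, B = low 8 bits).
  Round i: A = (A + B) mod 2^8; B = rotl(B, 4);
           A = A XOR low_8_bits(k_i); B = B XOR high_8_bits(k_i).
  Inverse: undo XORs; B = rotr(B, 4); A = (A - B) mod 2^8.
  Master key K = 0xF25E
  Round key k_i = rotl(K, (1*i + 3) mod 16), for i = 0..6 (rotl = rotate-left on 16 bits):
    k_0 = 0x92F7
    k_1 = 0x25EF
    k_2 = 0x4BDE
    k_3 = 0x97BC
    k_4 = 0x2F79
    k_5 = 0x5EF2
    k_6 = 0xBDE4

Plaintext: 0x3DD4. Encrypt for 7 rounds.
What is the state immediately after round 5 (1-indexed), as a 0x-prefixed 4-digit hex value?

s_0 = plaintext = 0x3DD4
s_1 = Round(s_0, k_0) = 0xE6DF
s_2 = Round(s_1, k_1) = 0x2AD8
s_3 = Round(s_2, k_2) = 0xDCC6
s_4 = Round(s_3, k_3) = 0x1EFB
s_5 = Round(s_4, k_4) = 0x6090
s_6 = Round(s_5, k_5) = 0x0257
s_7 = Round(s_6, k_6) = 0xBDC8

0x6090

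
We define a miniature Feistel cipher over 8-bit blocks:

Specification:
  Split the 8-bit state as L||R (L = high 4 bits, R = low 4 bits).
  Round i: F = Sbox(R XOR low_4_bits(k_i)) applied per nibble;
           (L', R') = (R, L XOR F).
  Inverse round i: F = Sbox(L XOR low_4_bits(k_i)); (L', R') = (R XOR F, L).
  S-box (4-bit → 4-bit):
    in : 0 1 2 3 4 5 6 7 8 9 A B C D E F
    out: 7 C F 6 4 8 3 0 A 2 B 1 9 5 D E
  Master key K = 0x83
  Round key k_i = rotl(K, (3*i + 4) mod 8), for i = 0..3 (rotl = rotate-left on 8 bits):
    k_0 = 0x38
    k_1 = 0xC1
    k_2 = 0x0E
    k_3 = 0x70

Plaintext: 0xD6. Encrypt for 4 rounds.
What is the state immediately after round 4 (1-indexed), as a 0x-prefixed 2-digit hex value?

s_0 = plaintext = 0xD6
s_1 = Round(s_0, k_0) = 0x60
s_2 = Round(s_1, k_1) = 0x0A
s_3 = Round(s_2, k_2) = 0xA4
s_4 = Round(s_3, k_3) = 0x4E

0x4E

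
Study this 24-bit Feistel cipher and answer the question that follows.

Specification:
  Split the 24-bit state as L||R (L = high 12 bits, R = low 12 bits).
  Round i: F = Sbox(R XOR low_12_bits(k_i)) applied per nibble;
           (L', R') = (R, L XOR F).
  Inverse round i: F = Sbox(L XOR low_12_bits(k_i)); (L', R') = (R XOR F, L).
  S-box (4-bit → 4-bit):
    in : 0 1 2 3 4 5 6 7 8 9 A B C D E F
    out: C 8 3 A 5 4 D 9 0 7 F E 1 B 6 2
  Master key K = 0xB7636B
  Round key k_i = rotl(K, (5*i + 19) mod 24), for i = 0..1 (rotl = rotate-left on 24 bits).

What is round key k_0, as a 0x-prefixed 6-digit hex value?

0x5DBB1B

K = 0xB7636B
k_0 = rotl(K, (5*0+19) mod 24) = rotl(K, 19) = 0x5DBB1B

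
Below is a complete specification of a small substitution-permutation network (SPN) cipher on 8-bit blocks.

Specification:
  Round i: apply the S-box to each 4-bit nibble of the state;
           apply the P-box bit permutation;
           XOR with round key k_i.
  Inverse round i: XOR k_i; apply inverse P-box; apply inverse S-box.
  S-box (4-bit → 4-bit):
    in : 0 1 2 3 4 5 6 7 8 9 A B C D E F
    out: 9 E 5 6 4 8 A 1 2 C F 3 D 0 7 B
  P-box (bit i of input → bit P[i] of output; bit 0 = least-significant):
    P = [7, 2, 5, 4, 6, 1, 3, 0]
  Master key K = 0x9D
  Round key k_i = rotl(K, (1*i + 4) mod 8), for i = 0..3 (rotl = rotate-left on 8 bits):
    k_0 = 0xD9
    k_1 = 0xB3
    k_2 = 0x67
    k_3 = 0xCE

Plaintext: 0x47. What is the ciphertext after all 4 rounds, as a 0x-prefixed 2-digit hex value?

s_0 = plaintext = 0x47
s_1 = Round(s_0, k_0) = 0x51
s_2 = Round(s_1, k_1) = 0x86
s_3 = Round(s_2, k_2) = 0x71
s_4 = Round(s_3, k_3) = 0xBA

0xBA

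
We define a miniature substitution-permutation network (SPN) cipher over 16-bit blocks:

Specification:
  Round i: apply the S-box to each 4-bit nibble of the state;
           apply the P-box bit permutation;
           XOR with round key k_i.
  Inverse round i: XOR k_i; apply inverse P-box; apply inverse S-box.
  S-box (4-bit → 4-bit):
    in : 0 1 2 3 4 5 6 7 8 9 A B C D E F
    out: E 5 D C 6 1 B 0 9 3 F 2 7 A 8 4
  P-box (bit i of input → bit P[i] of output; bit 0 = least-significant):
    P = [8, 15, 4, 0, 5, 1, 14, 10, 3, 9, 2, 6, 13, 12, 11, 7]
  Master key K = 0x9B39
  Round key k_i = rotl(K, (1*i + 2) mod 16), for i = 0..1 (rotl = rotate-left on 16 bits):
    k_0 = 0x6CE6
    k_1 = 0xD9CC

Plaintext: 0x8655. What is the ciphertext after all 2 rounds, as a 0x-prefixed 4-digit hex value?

0x85CB

s_0 = plaintext = 0x8655
s_1 = Round(s_0, k_0) = 0x4F0E
s_2 = Round(s_1, k_1) = 0x85CB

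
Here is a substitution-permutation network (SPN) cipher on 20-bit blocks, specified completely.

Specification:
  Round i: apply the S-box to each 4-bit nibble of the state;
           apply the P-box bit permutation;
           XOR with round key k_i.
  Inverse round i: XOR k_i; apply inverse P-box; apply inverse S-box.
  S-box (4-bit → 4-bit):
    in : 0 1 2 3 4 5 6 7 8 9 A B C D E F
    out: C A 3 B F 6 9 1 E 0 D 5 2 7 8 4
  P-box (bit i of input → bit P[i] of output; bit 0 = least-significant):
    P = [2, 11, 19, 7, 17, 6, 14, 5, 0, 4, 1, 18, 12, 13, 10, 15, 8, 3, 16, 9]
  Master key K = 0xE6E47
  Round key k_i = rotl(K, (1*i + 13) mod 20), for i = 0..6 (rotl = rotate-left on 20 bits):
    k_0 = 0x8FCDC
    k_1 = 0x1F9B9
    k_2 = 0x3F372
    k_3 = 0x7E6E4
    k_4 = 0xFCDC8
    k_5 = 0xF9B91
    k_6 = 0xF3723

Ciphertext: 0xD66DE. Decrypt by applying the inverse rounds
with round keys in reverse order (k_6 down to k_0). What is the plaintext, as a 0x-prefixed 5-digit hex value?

s_0 = ciphertext = 0xD66DE
s_1 = InvRound(s_0, k_6) = 0x27246
s_2 = InvRound(s_1, k_5) = 0xB1454
s_3 = InvRound(s_2, k_4) = 0x261F3
s_4 = InvRound(s_3, k_3) = 0xA0497
s_5 = InvRound(s_4, k_2) = 0xA478A
s_6 = InvRound(s_5, k_1) = 0x04D65
s_7 = InvRound(s_6, k_0) = 0x232E0

0x232E0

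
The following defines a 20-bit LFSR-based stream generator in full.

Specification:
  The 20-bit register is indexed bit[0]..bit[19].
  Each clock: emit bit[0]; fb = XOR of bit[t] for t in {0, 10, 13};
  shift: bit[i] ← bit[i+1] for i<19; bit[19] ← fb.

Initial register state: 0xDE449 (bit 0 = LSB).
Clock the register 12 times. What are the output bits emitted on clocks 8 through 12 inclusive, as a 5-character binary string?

00010

reg_0 = 0xDE449
clock 1: out=1, reg = 0xEF224
clock 2: out=0, reg = 0xF7912
clock 3: out=0, reg = 0xFBC89
clock 4: out=1, reg = 0xFDE44
clock 5: out=0, reg = 0xFEF22
clock 6: out=0, reg = 0x7F791
clock 7: out=1, reg = 0xBFBC8
clock 8: out=0, reg = 0xDFDE4
clock 9: out=0, reg = 0x6FEF2
clock 10: out=0, reg = 0x37F79
clock 11: out=1, reg = 0x9BFBC
clock 12: out=0, reg = 0x4DFDE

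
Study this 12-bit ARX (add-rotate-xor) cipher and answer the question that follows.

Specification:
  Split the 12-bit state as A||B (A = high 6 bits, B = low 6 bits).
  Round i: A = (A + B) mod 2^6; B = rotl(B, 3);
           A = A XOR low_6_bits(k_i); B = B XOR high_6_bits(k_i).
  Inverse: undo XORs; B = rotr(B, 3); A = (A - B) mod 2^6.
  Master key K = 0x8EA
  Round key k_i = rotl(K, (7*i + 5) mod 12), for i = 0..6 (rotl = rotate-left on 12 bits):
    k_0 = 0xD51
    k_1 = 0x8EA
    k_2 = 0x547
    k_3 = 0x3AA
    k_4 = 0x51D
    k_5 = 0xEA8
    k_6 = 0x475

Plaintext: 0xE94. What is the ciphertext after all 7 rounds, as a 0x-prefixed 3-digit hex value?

0x1FD

s_0 = plaintext = 0xE94
s_1 = Round(s_0, k_0) = 0x7D7
s_2 = Round(s_1, k_1) = 0x719
s_3 = Round(s_2, k_2) = 0xC9E
s_4 = Round(s_3, k_3) = 0xEBD
s_5 = Round(s_4, k_4) = 0xABB
s_6 = Round(s_5, k_5) = 0x365
s_7 = Round(s_6, k_6) = 0x1FD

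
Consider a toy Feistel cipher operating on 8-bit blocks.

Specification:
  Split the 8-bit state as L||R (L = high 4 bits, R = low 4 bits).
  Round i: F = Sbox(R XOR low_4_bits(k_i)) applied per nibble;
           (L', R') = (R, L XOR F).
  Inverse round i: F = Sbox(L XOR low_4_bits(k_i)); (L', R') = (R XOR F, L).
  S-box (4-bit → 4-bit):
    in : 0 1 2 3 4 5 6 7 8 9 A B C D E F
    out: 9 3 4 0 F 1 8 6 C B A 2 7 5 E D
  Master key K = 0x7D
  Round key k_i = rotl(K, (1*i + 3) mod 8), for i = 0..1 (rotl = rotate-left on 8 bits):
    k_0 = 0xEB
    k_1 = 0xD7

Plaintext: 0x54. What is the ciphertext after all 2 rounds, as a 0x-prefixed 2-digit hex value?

s_0 = plaintext = 0x54
s_1 = Round(s_0, k_0) = 0x48
s_2 = Round(s_1, k_1) = 0x89

0x89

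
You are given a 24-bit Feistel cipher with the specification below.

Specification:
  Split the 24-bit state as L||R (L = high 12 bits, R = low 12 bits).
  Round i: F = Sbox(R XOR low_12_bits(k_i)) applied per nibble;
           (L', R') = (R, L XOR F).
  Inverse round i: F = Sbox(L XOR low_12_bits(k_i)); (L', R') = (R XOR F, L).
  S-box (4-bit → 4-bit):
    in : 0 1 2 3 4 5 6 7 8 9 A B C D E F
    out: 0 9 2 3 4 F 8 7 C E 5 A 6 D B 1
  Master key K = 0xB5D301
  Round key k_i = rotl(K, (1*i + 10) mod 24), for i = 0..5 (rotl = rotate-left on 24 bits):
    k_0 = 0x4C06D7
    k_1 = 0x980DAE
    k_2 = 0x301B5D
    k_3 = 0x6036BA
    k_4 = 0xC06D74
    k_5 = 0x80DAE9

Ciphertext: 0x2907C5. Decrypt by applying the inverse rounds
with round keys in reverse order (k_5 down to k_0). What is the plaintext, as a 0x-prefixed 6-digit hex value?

0x78BCFF

s_0 = ciphertext = 0x2907C5
s_1 = InvRound(s_0, k_5) = 0xBBB290
s_2 = InvRound(s_1, k_4) = 0xAF1BBB
s_3 = InvRound(s_2, k_3) = 0xDF1AF1
s_4 = InvRound(s_3, k_2) = 0x2A7DF1
s_5 = InvRound(s_4, k_1) = 0xCFF2A7
s_6 = InvRound(s_5, k_0) = 0x78BCFF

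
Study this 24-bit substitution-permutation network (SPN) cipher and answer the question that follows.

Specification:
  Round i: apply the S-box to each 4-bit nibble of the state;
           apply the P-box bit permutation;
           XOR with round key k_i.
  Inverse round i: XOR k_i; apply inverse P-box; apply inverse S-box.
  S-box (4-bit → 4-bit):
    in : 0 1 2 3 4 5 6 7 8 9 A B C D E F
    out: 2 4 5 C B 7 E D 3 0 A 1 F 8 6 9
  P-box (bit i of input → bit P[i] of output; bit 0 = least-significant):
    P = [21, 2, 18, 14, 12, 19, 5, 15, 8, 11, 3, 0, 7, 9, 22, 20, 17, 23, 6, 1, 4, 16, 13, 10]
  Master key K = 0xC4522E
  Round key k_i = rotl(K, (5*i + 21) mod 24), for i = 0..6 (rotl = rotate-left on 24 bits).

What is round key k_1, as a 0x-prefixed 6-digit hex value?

K = 0xC4522E
k_0 = rotl(K, (5*0+21) mod 24) = rotl(K, 21) = 0xD88A45
k_1 = rotl(K, (5*1+21) mod 24) = rotl(K, 2) = 0x1148BB

0x1148BB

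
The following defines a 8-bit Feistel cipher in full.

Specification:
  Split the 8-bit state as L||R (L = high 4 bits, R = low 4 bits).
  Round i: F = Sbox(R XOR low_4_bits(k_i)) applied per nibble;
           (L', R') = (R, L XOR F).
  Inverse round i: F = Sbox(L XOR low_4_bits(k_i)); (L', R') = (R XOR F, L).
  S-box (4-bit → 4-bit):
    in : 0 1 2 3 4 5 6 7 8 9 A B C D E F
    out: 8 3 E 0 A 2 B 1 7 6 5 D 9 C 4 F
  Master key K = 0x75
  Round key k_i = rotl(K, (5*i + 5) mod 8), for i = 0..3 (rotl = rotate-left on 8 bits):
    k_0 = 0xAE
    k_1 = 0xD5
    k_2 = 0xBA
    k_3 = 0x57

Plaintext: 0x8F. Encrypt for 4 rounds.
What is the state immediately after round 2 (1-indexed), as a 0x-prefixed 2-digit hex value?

s_0 = plaintext = 0x8F
s_1 = Round(s_0, k_0) = 0xFB
s_2 = Round(s_1, k_1) = 0xBB
s_3 = Round(s_2, k_2) = 0xB8
s_4 = Round(s_3, k_3) = 0x84

0xBB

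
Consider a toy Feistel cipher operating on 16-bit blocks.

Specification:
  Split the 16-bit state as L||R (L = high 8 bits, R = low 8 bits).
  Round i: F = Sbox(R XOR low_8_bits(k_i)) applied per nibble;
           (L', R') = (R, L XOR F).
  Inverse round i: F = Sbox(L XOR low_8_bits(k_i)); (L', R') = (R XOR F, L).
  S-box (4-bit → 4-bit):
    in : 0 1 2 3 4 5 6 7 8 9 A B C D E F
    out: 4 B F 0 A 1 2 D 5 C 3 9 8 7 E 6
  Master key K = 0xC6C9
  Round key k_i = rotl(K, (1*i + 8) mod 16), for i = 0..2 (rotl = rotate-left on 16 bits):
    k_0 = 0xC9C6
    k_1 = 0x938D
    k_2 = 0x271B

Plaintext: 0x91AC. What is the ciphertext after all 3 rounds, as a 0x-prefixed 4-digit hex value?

0xAA29

s_0 = plaintext = 0x91AC
s_1 = Round(s_0, k_0) = 0xACB2
s_2 = Round(s_1, k_1) = 0xB2AA
s_3 = Round(s_2, k_2) = 0xAA29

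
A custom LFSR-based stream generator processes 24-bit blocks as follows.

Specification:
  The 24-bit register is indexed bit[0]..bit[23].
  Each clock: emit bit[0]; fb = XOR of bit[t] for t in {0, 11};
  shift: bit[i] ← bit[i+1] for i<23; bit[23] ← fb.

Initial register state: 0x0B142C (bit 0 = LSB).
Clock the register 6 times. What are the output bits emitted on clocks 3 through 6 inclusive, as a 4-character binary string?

1101

reg_0 = 0x0B142C
clock 1: out=0, reg = 0x058A16
clock 2: out=0, reg = 0x82C50B
clock 3: out=1, reg = 0xC16285
clock 4: out=1, reg = 0xE0B142
clock 5: out=0, reg = 0x7058A1
clock 6: out=1, reg = 0x382C50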